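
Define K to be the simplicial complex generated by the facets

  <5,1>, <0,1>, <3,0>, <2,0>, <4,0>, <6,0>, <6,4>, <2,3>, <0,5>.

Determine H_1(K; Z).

K has 7 vertices, 9 edges.
rank ∂_1 = 6, rank ∂_2 = 0 ⇒ b_1 = 9 − 6 − 0 = 3. So H_1 ≅ Z^3.

H_1 = Z^3.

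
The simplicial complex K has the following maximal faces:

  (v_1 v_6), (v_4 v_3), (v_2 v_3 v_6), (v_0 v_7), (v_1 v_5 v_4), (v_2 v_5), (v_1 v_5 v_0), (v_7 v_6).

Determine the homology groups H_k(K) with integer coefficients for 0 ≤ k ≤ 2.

H_0 = Z,  H_1 = Z^3,  H_2 = 0.

Fix the vertex order v_0 < v_1 < v_2 < v_3 < v_4 < v_5 < v_6 < v_7 and write every simplex with vertices in increasing order. Then dim K = 2 and the simplices of K are:

  0-simplices (8): [v_0], [v_1], [v_2], [v_3], [v_4], [v_5], [v_6], [v_7]
  1-simplices (13): [v_0,v_1], [v_0,v_5], [v_0,v_7], [v_1,v_4], [v_1,v_5], [v_1,v_6], [v_2,v_3], [v_2,v_5], [v_2,v_6], [v_3,v_4], [v_3,v_6], [v_4,v_5], [v_6,v_7]
  2-simplices (3): [v_0,v_1,v_5], [v_1,v_4,v_5], [v_2,v_3,v_6]

Hence C_0 ≅ Z^8, C_1 ≅ Z^13, C_2 ≅ Z^3.

∂_1: C_1 → C_0 maps an edge to its endpoints' difference, ∂[p,q] = q − p. For instance
  ∂[v_0,v_7] = [v_7] − [v_0].
This gives a 8×13 integer matrix of rank 7; reducing to Smith normal form yields diagonal entries (1,1,1,1,1,1,1).

∂_2: C_2 → C_1 acts by ∂[p,q,r] = [q,r] − [p,r] + [p,q]. For instance
  ∂[v_1,v_4,v_5] = [v_4,v_5] − [v_1,v_5] + [v_1,v_4],
  ∂[v_2,v_3,v_6] = [v_3,v_6] − [v_2,v_6] + [v_2,v_3].
The resulting 13×3 matrix has rank 3, and its Smith normal form has invariant factors (1,1,1).

Reading off H_k = ker ∂_k / im ∂_{k+1}:

  H_0: rank C_0 − rank ∂_1 = 8 − 7 = 1, and the invariant factors of ∂_1 are all 1, so H_0 = Z.
  H_1: rank ker ∂_1 − rank ∂_2 = (13 − 7) − 3 = 3, and the invariant factors of ∂_2 are all 1, so H_1 = Z^3.
  H_2: rank ker ∂_2 − rank ∂_3 = (3 − 3) − 0 = 0, and there is no ∂_3, so H_2 = 0.

As a check, the Euler characteristic is 8 − 13 + 3 = -2, which agrees with 1 − 3 + 0 = -2.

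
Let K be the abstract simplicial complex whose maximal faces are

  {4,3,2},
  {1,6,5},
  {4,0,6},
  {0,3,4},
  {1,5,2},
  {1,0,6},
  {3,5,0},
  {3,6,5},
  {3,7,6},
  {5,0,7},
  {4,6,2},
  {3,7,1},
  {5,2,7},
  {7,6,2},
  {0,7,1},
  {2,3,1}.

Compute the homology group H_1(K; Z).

Fix the vertex order 0 < 1 < 2 < 3 < 4 < 5 < 6 < 7 and write every simplex with vertices in increasing order. Then dim K = 2 and the simplices of K are:

  0-simplices (8): [0], [1], [2], [3], [4], [5], [6], [7]
  1-simplices (24): (24 of them)
  2-simplices (16): [0,1,6], [0,1,7], [0,3,4], [0,3,5], [0,4,6], [0,5,7], [1,2,3], [1,2,5], [1,3,7], [1,5,6], [2,3,4], [2,4,6], [2,5,7], [2,6,7], [3,5,6], [3,6,7]

giving chain groups C_0 ≅ Z^8, C_1 ≅ Z^24, C_2 ≅ Z^16.

The boundary map ∂_1: C_1 → C_0 maps an edge to its endpoints' difference, ∂[p,q] = q − p. For instance
  ∂[2,4] = [4] − [2].
The resulting 8×24 matrix has rank 7, and its Smith normal form has invariant factors (1,1,1,1,1,1,1).

Boundary ∂_2: C_2 → C_1 maps a triangle to the signed sum of its edges. For instance
  ∂[0,1,7] = [1,7] − [0,7] + [0,1],
  ∂[2,5,7] = [5,7] − [2,7] + [2,5].
As a 24×16 matrix over Z this has rank 15, with invariant factors (1,1,1,1,1,1,1,1,1,1,1,1,1,1,1).

Now H_k = ker ∂_k / im ∂_{k+1}, so:

  H_1: rank ker ∂_1 − rank ∂_2 = (24 − 7) − 15 = 2, and the invariant factors of ∂_2 are all 1, so H_1 ≅ Z^2.

(K is a triangulation of the torus T^2.)

H_1 ≅ Z^2.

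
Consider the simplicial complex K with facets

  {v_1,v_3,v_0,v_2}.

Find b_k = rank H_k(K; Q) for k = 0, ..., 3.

K has 4 vertices, 6 edges, 4 triangles, 1 3-simplex.
rank ∂_0 = 0, rank ∂_1 = 3 ⇒ b_0 = 4 − 0 − 3 = 1; all invariant factors of ∂_1 are 1 so no torsion. So H_0 ≅ Z.
rank ∂_1 = 3, rank ∂_2 = 3 ⇒ b_1 = 6 − 3 − 3 = 0; all invariant factors of ∂_2 are 1 so no torsion. So H_1 ≅ 0.
rank ∂_2 = 3, rank ∂_3 = 1 ⇒ b_2 = 4 − 3 − 1 = 0; all invariant factors of ∂_3 are 1 so no torsion. So H_2 ≅ 0.
rank ∂_3 = 1, rank ∂_4 = 0 ⇒ b_3 = 1 − 1 − 0 = 0. So H_3 ≅ 0.

b_0 = 1, b_1 = 0, b_2 = 0, b_3 = 0.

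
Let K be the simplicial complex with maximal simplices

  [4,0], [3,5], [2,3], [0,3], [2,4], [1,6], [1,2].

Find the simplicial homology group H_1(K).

Fix the vertex order 0 < 1 < 2 < 3 < 4 < 5 < 6 and write every simplex with vertices in increasing order. Then dim K = 1 and the simplices of K are:

  0-simplices (7): [0], [1], [2], [3], [4], [5], [6]
  1-simplices (7): [0,3], [0,4], [1,2], [1,6], [2,3], [2,4], [3,5]

so the chain groups are C_0 ≅ Z^7, C_1 ≅ Z^7.

Boundary ∂_1: C_1 → C_0 maps an edge to its endpoints' difference, ∂[p,q] = q − p.
The 7×7 boundary matrix has rank 6 and Smith normal form diag(1,1,1,1,1,1).

From H_k ≅ ker(∂_k) / im(∂_{k+1}) we obtain:

  H_1: rank ker ∂_1 − rank ∂_2 = (7 − 6) − 0 = 1, and there is no ∂_2, so H_1 ≅ Z.

H_1 = Z.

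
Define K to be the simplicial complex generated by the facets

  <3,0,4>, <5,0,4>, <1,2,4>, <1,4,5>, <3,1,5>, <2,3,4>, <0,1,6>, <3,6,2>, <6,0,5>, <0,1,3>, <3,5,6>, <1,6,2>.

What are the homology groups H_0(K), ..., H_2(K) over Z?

Fix the vertex order 0 < 1 < 2 < 3 < 4 < 5 < 6 and write every simplex with vertices in increasing order. Then dim K = 2 and the simplices of K are:

  0-simplices (7): [0], [1], [2], [3], [4], [5], [6]
  1-simplices (18): [0,1], [0,3], [0,4], [0,5], [0,6], [1,2], [1,3], [1,4], [1,5], [1,6], [2,3], [2,4], [2,6], [3,4], [3,5], [3,6], [4,5], [5,6]
  2-simplices (12): [0,1,3], [0,1,6], [0,3,4], [0,4,5], [0,5,6], [1,2,4], [1,2,6], [1,3,5], [1,4,5], [2,3,4], [2,3,6], [3,5,6]

so the chain groups are C_0 ≅ Z^7, C_1 ≅ Z^18, C_2 ≅ Z^12.

Boundary ∂_1: C_1 → C_0 maps an edge to its endpoints' difference, ∂[p,q] = q − p. For instance
  ∂[2,6] = [6] − [2].
As a 7×18 matrix over Z this has rank 6, with invariant factors (1,1,1,1,1,1).

∂_2: C_2 → C_1 sends each 2-simplex [p,q,r] to [q,r] − [p,r] + [p,q]. For instance
  ∂[1,2,4] = [2,4] − [1,4] + [1,2],
  ∂[2,3,4] = [3,4] − [2,4] + [2,3].
As a 18×12 matrix over Z this has rank 12, with invariant factors (1,1,1,1,1,1,1,1,1,1,1,2).

Computing H_k = (kernel of ∂_k) / (image of ∂_{k+1}):

  H_0: rank C_0 − rank ∂_1 = 7 − 6 = 1, and the invariant factors of ∂_1 are all 1, so H_0 ≅ Z.
  H_1: rank ker ∂_1 − rank ∂_2 = (18 − 6) − 12 = 0, and ∂_2 has invariant factor 2 > 1, so H_1 ≅ Z/2.
  H_2: rank ker ∂_2 − rank ∂_3 = (12 − 12) − 0 = 0, and there is no ∂_3, so H_2 ≅ 0.

H_0 ≅ Z,  H_1 ≅ Z/2,  H_2 = 0.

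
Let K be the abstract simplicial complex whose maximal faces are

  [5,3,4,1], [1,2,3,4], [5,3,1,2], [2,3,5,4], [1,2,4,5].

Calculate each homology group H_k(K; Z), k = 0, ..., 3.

H_0 = Z,  H_1 = 0,  H_2 = 0,  H_3 = Z.

Fix the vertex order 1 < 2 < 3 < 4 < 5 and write every simplex with vertices in increasing order. Then dim K = 3 and the simplices of K are:

  0-simplices (5): [1], [2], [3], [4], [5]
  1-simplices (10): [1,2], [1,3], [1,4], [1,5], [2,3], [2,4], [2,5], [3,4], [3,5], [4,5]
  2-simplices (10): [1,2,3], [1,2,4], [1,2,5], [1,3,4], [1,3,5], [1,4,5], [2,3,4], [2,3,5], [2,4,5], [3,4,5]
  3-simplices (5): [1,2,3,4], [1,2,3,5], [1,2,4,5], [1,3,4,5], [2,3,4,5]

giving chain groups C_0 ≅ Z^5, C_1 ≅ Z^10, C_2 ≅ Z^10, C_3 ≅ Z^5.

Boundary ∂_1: C_1 → C_0 is given by ∂[p,q] = [q] − [p]. For instance
  ∂[2,5] = [5] − [2].
As a 5×10 matrix over Z this has rank 4, with invariant factors (1,1,1,1).

The boundary map ∂_2: C_2 → C_1 maps a triangle to the signed sum of its edges. For instance
  ∂[1,2,3] = [2,3] − [1,3] + [1,2],
  ∂[1,3,4] = [3,4] − [1,4] + [1,3].
As a 10×10 matrix over Z this has rank 6, with invariant factors (1,1,1,1,1,1).

Boundary ∂_3: C_3 → C_2 sends each 3-simplex σ to the alternating sum Σ_i (−1)^i (σ with its i-th vertex removed). For instance
  ∂[1,2,3,5] = [2,3,5] − [1,3,5] + [1,2,5] − [1,2,3],
  ∂[1,2,4,5] = [2,4,5] − [1,4,5] + [1,2,5] − [1,2,4].
As a 10×5 matrix over Z this has rank 4, with invariant factors (1,1,1,1).

From H_k ≅ ker(∂_k) / im(∂_{k+1}) we obtain:

  H_0: rank C_0 − rank ∂_1 = 5 − 4 = 1, and the invariant factors of ∂_1 are all 1, so H_0 ≅ Z.
  H_1: rank ker ∂_1 − rank ∂_2 = (10 − 4) − 6 = 0, and the invariant factors of ∂_2 are all 1, so H_1 ≅ 0.
  H_2: rank ker ∂_2 − rank ∂_3 = (10 − 6) − 4 = 0, and the invariant factors of ∂_3 are all 1, so H_2 ≅ 0.
  H_3: rank ker ∂_3 − rank ∂_4 = (5 − 4) − 0 = 1, and there is no ∂_4, so H_3 ≅ Z.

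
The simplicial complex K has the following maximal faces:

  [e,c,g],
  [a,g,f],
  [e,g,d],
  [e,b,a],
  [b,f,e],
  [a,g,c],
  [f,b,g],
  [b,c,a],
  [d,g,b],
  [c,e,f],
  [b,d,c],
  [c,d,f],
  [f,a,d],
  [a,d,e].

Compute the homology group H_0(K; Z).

Fix the vertex order a < b < c < d < e < f < g and write every simplex with vertices in increasing order. Then dim K = 2 and the simplices of K are:

  0-simplices (7): a, b, c, d, e, f, g
  1-simplices (21): ab, ac, ad, ae, af, ag, bc, bd, be, bf, bg, cd, ce, cf, cg, de, df, dg, ef, eg, fg
  2-simplices (14): abc, abe, acg, ade, adf, afg, bcd, bdg, bef, bfg, cdf, cef, ceg, deg

so the chain groups are C_0 ≅ Z^7, C_1 ≅ Z^21, C_2 ≅ Z^14.

∂_1: C_1 → C_0 sends each edge [p,q] (with p < q) to q − p.
The resulting 7×21 matrix has rank 6, and its Smith normal form has invariant factors (1,1,1,1,1,1).

The boundary map ∂_2: C_2 → C_1 sends each 2-simplex [p,q,r] to [q,r] − [p,r] + [p,q]. For instance
  ∂bcd = cd − bd + bc,
  ∂cdf = df − cf + cd.
The resulting 21×14 matrix has rank 13, and its Smith normal form has invariant factors (1,1,1,1,1,1,1,1,1,1,1,1,1).

From H_k ≅ ker(∂_k) / im(∂_{k+1}) we obtain:

  H_0: rank C_0 − rank ∂_1 = 7 − 6 = 1, and the invariant factors of ∂_1 are all 1, so H_0 ≅ Z.

H_0 = Z.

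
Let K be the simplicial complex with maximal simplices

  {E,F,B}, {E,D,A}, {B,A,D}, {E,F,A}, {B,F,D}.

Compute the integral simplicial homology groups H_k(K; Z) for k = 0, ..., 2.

We work with the vertex ordering A < B < D < E < F. The simplices of K, each written with vertices in increasing order, are:

  0-simplices (5): A, B, D, E, F
  1-simplices (10): AB, AD, AE, AF, BD, BE, BF, DE, DF, EF
  2-simplices (5): ABD, ADE, AEF, BDF, BEF

Hence C_0 ≅ Z^5, C_1 ≅ Z^10, C_2 ≅ Z^5.

∂_1: C_1 → C_0 is given by ∂[p,q] = [q] − [p].
This gives a 5×10 integer matrix of rank 4; reducing to Smith normal form yields diagonal entries (1,1,1,1).

Boundary ∂_2: C_2 → C_1 sends each 2-simplex [p,q,r] to [q,r] − [p,r] + [p,q]. For instance
  ∂BDF = DF − BF + BD,
  ∂ABD = BD − AD + AB.
The 10×5 boundary matrix has rank 5 and Smith normal form diag(1,1,1,1,1).

Reading off H_k = ker ∂_k / im ∂_{k+1}:

  H_0: rank C_0 − rank ∂_1 = 5 − 4 = 1, and the invariant factors of ∂_1 are all 1, so H_0 = Z.
  H_1: rank ker ∂_1 − rank ∂_2 = (10 − 4) − 5 = 1, and the invariant factors of ∂_2 are all 1, so H_1 = Z.
  H_2: rank ker ∂_2 − rank ∂_3 = (5 − 5) − 0 = 0, and there is no ∂_3, so H_2 = 0.

As a check, the Euler characteristic is 5 − 10 + 5 = 0, which agrees with 1 − 1 + 0 = 0.

H_0 = Z,  H_1 = Z,  H_2 = 0.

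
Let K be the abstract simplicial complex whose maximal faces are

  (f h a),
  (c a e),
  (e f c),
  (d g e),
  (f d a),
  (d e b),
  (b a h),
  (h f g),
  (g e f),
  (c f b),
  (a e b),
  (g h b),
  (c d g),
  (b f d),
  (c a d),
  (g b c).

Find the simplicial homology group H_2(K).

Fix the vertex order a < b < c < d < e < f < g < h and write every simplex with vertices in increasing order. Then dim K = 2 and the simplices of K are:

  0-simplices (8): a, b, c, d, e, f, g, h
  1-simplices (24): ab, ac, ad, ae, af, ah, bc, bd, be, bf, bg, bh, cd, ce, cf, cg, de, df, dg, ef, eg, fg, fh, gh
  2-simplices (16): abe, abh, acd, ace, adf, afh, bcf, bcg, bde, bdf, bgh, cdg, cef, deg, efg, fgh

giving chain groups C_0 ≅ Z^8, C_1 ≅ Z^24, C_2 ≅ Z^16.

The boundary map ∂_1: C_1 → C_0 maps an edge to its endpoints' difference, ∂[p,q] = q − p.
The 8×24 boundary matrix has rank 7 and Smith normal form diag(1,1,1,1,1,1,1).

∂_2: C_2 → C_1 maps a triangle to the signed sum of its edges. For instance
  ∂bdf = df − bf + bd,
  ∂acd = cd − ad + ac.
This gives a 24×16 integer matrix of rank 15; reducing to Smith normal form yields diagonal entries (1,1,1,1,1,1,1,1,1,1,1,1,1,1,1).

Now H_k = ker ∂_k / im ∂_{k+1}, so:

  H_2: rank ker ∂_2 − rank ∂_3 = (16 − 15) − 0 = 1, and there is no ∂_3, so H_2 ≅ Z.

(K is a triangulation of the torus T^2.)

H_2 = Z.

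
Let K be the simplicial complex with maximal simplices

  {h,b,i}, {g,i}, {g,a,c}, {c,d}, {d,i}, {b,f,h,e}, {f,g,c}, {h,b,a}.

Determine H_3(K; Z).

H_3 = 0.

Order the vertices as a < b < c < d < e < f < g < h < i. Listing each simplex with vertices in this order, K has dimension 3 with simplices:

  0-simplices (9): a, b, c, d, e, f, g, h, i
  1-simplices (18): ab, ac, ag, ah, be, bf, bh, bi, cd, cf, cg, di, ef, eh, fg, fh, gi, hi
  2-simplices (8): abh, acg, bef, beh, bfh, bhi, cfg, efh
  3-simplices (1): befh

giving chain groups C_0 ≅ Z^9, C_1 ≅ Z^18, C_2 ≅ Z^8, C_3 ≅ Z^1.

Boundary ∂_1: C_1 → C_0 sends each edge [p,q] (with p < q) to q − p. For instance
  ∂be = e − b.
As a 9×18 matrix over Z this has rank 8, with invariant factors (1,1,1,1,1,1,1,1).

∂_2: C_2 → C_1 acts by ∂[p,q,r] = [q,r] − [p,r] + [p,q]. For instance
  ∂acg = cg − ag + ac,
  ∂beh = eh − bh + be.
The resulting 18×8 matrix has rank 7, and its Smith normal form has invariant factors (1,1,1,1,1,1,1).

∂_3: C_3 → C_2 sends each 3-simplex σ to the alternating sum Σ_i (−1)^i (σ with its i-th vertex removed). For instance
  ∂befh = efh − bfh + beh − bef.
The 8×1 boundary matrix has rank 1 and Smith normal form diag(1).

From H_k ≅ ker(∂_k) / im(∂_{k+1}) we obtain:

  H_3: rank ker ∂_3 − rank ∂_4 = (1 − 1) − 0 = 0, and there is no ∂_4, so H_3 ≅ 0.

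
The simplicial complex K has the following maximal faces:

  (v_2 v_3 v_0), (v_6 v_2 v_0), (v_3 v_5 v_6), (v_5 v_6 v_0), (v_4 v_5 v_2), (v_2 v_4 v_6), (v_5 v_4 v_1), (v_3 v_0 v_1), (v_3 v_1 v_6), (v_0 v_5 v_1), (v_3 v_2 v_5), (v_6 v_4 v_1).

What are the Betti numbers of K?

Fix the vertex order v_0 < v_1 < v_2 < v_3 < v_4 < v_5 < v_6 and write every simplex with vertices in increasing order. Then dim K = 2 and the simplices of K are:

  0-simplices (7): [v_0], [v_1], [v_2], [v_3], [v_4], [v_5], [v_6]
  1-simplices (18): (18 of them)
  2-simplices (12): (12 of them)

so the chain groups are C_0 ≅ Z^7, C_1 ≅ Z^18, C_2 ≅ Z^12.

∂_1: C_1 → C_0 maps an edge to its endpoints' difference, ∂[p,q] = q − p. For instance
  ∂[v_1,v_3] = [v_3] − [v_1].
As a 7×18 matrix over Z this has rank 6, with invariant factors (1,1,1,1,1,1).

Boundary ∂_2: C_2 → C_1 maps a triangle to the signed sum of its edges. For instance
  ∂[v_0,v_2,v_3] = [v_2,v_3] − [v_0,v_3] + [v_0,v_2],
  ∂[v_1,v_3,v_6] = [v_3,v_6] − [v_1,v_6] + [v_1,v_3].
The resulting 18×12 matrix has rank 12, and its Smith normal form has invariant factors (1,1,1,1,1,1,1,1,1,1,1,2).

From H_k ≅ ker(∂_k) / im(∂_{k+1}) we obtain:

  H_0: rank C_0 − rank ∂_1 = 7 − 6 = 1, and the invariant factors of ∂_1 are all 1, so H_0 ≅ Z.
  H_1: rank ker ∂_1 − rank ∂_2 = (18 − 6) − 12 = 0, and ∂_2 has invariant factor 2 > 1, so H_1 ≅ Z/2.
  H_2: rank ker ∂_2 − rank ∂_3 = (12 − 12) − 0 = 0, and there is no ∂_3, so H_2 ≅ 0.

Hence the Betti numbers are b_0 = 1, b_1 = 0, b_2 = 0.

b_0 = 1, b_1 = 0, b_2 = 0.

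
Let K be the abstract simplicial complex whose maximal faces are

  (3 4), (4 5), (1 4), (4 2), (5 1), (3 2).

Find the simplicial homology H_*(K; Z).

We work with the vertex ordering 1 < 2 < 3 < 4 < 5. The simplices of K, each written with vertices in increasing order, are:

  0-simplices (5): [1], [2], [3], [4], [5]
  1-simplices (6): [1,4], [1,5], [2,3], [2,4], [3,4], [4,5]

so the chain groups are C_0 ≅ Z^5, C_1 ≅ Z^6.

Boundary ∂_1: C_1 → C_0 is given by ∂[p,q] = [q] − [p]. For instance
  ∂[3,4] = [4] − [3].
The resulting 5×6 matrix has rank 4, and its Smith normal form has invariant factors (1,1,1,1).

Reading off H_k = ker ∂_k / im ∂_{k+1}:

  H_0: rank C_0 − rank ∂_1 = 5 − 4 = 1, and the invariant factors of ∂_1 are all 1, so H_0 = Z.
  H_1: rank ker ∂_1 − rank ∂_2 = (6 − 4) − 0 = 2, and there is no ∂_2, so H_1 = Z^2.

H_0 ≅ Z,  H_1 ≅ Z^2.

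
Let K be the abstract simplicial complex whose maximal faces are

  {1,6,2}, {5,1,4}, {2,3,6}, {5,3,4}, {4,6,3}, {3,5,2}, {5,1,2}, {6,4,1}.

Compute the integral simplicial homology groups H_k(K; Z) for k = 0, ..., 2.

H_0 = Z,  H_1 = 0,  H_2 = Z.

Fix the vertex order 1 < 2 < 3 < 4 < 5 < 6 and write every simplex with vertices in increasing order. Then dim K = 2 and the simplices of K are:

  0-simplices (6): [1], [2], [3], [4], [5], [6]
  1-simplices (12): [1,2], [1,4], [1,5], [1,6], [2,3], [2,5], [2,6], [3,4], [3,5], [3,6], [4,5], [4,6]
  2-simplices (8): [1,2,5], [1,2,6], [1,4,5], [1,4,6], [2,3,5], [2,3,6], [3,4,5], [3,4,6]

giving chain groups C_0 ≅ Z^6, C_1 ≅ Z^12, C_2 ≅ Z^8.

∂_1: C_1 → C_0 maps an edge to its endpoints' difference, ∂[p,q] = q − p. For instance
  ∂[4,6] = [6] − [4].
The resulting 6×12 matrix has rank 5, and its Smith normal form has invariant factors (1,1,1,1,1).

Boundary ∂_2: C_2 → C_1 maps a triangle to the signed sum of its edges. For instance
  ∂[3,4,6] = [4,6] − [3,6] + [3,4],
  ∂[1,2,5] = [2,5] − [1,5] + [1,2].
The 12×8 boundary matrix has rank 7 and Smith normal form diag(1,1,1,1,1,1,1).

Now H_k = ker ∂_k / im ∂_{k+1}, so:

  H_0: rank C_0 − rank ∂_1 = 6 − 5 = 1, and the invariant factors of ∂_1 are all 1, so H_0 ≅ Z.
  H_1: rank ker ∂_1 − rank ∂_2 = (12 − 5) − 7 = 0, and the invariant factors of ∂_2 are all 1, so H_1 ≅ 0.
  H_2: rank ker ∂_2 − rank ∂_3 = (8 − 7) − 0 = 1, and there is no ∂_3, so H_2 ≅ Z.

(K is a triangulation of the 2-sphere S^2.)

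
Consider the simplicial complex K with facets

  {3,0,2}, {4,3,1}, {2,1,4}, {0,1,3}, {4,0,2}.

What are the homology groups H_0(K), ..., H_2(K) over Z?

H_0 = Z,  H_1 = Z,  H_2 = 0.

Order the vertices as 0 < 1 < 2 < 3 < 4. Listing each simplex with vertices in this order, K has dimension 2 with simplices:

  0-simplices (5): [0], [1], [2], [3], [4]
  1-simplices (10): [0,1], [0,2], [0,3], [0,4], [1,2], [1,3], [1,4], [2,3], [2,4], [3,4]
  2-simplices (5): [0,1,3], [0,2,3], [0,2,4], [1,2,4], [1,3,4]

so the chain groups are C_0 ≅ Z^5, C_1 ≅ Z^10, C_2 ≅ Z^5.

∂_1: C_1 → C_0 maps an edge to its endpoints' difference, ∂[p,q] = q − p.
The resulting 5×10 matrix has rank 4, and its Smith normal form has invariant factors (1,1,1,1).

Boundary ∂_2: C_2 → C_1 acts by ∂[p,q,r] = [q,r] − [p,r] + [p,q]. For instance
  ∂[0,2,3] = [2,3] − [0,3] + [0,2],
  ∂[0,1,3] = [1,3] − [0,3] + [0,1].
As a 10×5 matrix over Z this has rank 5, with invariant factors (1,1,1,1,1).

Reading off H_k = ker ∂_k / im ∂_{k+1}:

  H_0: rank C_0 − rank ∂_1 = 5 − 4 = 1, and the invariant factors of ∂_1 are all 1, so H_0 ≅ Z.
  H_1: rank ker ∂_1 − rank ∂_2 = (10 − 4) − 5 = 1, and the invariant factors of ∂_2 are all 1, so H_1 ≅ Z.
  H_2: rank ker ∂_2 − rank ∂_3 = (5 − 5) − 0 = 0, and there is no ∂_3, so H_2 ≅ 0.

(K is a triangulation of the Möbius band.)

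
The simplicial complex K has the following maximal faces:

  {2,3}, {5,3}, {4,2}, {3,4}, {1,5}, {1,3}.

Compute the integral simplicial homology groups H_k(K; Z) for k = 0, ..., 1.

H_0 ≅ Z,  H_1 ≅ Z^2.

Fix the vertex order 1 < 2 < 3 < 4 < 5 and write every simplex with vertices in increasing order. Then dim K = 1 and the simplices of K are:

  0-simplices (5): [1], [2], [3], [4], [5]
  1-simplices (6): [1,3], [1,5], [2,3], [2,4], [3,4], [3,5]

so the chain groups are C_0 ≅ Z^5, C_1 ≅ Z^6.

∂_1: C_1 → C_0 is given by ∂[p,q] = [q] − [p].
As a 5×6 matrix over Z this has rank 4, with invariant factors (1,1,1,1).

Now H_k = ker ∂_k / im ∂_{k+1}, so:

  H_0: rank C_0 − rank ∂_1 = 5 − 4 = 1, and the invariant factors of ∂_1 are all 1, so H_0 ≅ Z.
  H_1: rank ker ∂_1 − rank ∂_2 = (6 − 4) − 0 = 2, and there is no ∂_2, so H_1 ≅ Z^2.

As a check, the Euler characteristic is 5 − 6 = -1, which agrees with 1 − 2 = -1.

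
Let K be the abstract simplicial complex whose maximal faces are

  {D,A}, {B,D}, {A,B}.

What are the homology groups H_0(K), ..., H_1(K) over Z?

H_0 ≅ Z,  H_1 ≅ Z.

Fix the vertex order A < B < D and write every simplex with vertices in increasing order. Then dim K = 1 and the simplices of K are:

  0-simplices (3): A, B, D
  1-simplices (3): AB, AD, BD

so the chain groups are C_0 ≅ Z^3, C_1 ≅ Z^3.

∂_1: C_1 → C_0 maps an edge to its endpoints' difference, ∂[p,q] = q − p. For instance
  ∂AB = B − A.
The 3×3 boundary matrix has rank 2 and Smith normal form diag(1,1).

Computing H_k = (kernel of ∂_k) / (image of ∂_{k+1}):

  H_0: rank C_0 − rank ∂_1 = 3 − 2 = 1, and the invariant factors of ∂_1 are all 1, so H_0 ≅ Z.
  H_1: rank ker ∂_1 − rank ∂_2 = (3 − 2) − 0 = 1, and there is no ∂_2, so H_1 ≅ Z.

(K is a triangulation of the circle S^1.)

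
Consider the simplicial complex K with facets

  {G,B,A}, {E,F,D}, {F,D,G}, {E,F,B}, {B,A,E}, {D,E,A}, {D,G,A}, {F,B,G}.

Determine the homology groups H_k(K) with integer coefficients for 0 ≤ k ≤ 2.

Order the vertices as A < B < D < E < F < G. Listing each simplex with vertices in this order, K has dimension 2 with simplices:

  0-simplices (6): A, B, D, E, F, G
  1-simplices (12): AB, AD, AE, AG, BE, BF, BG, DE, DF, DG, EF, FG
  2-simplices (8): ABE, ABG, ADE, ADG, BEF, BFG, DEF, DFG

so the chain groups are C_0 ≅ Z^6, C_1 ≅ Z^12, C_2 ≅ Z^8.

∂_1: C_1 → C_0 maps an edge to its endpoints' difference, ∂[p,q] = q − p. For instance
  ∂AB = B − A.
The resulting 6×12 matrix has rank 5, and its Smith normal form has invariant factors (1,1,1,1,1).

Boundary ∂_2: C_2 → C_1 sends each 2-simplex [p,q,r] to [q,r] − [p,r] + [p,q]. For instance
  ∂ABG = BG − AG + AB,
  ∂BFG = FG − BG + BF.
The 12×8 boundary matrix has rank 7 and Smith normal form diag(1,1,1,1,1,1,1).

Reading off H_k = ker ∂_k / im ∂_{k+1}:

  H_0: rank C_0 − rank ∂_1 = 6 − 5 = 1, and the invariant factors of ∂_1 are all 1, so H_0 = Z.
  H_1: rank ker ∂_1 − rank ∂_2 = (12 − 5) − 7 = 0, and the invariant factors of ∂_2 are all 1, so H_1 = 0.
  H_2: rank ker ∂_2 − rank ∂_3 = (8 − 7) − 0 = 1, and there is no ∂_3, so H_2 = Z.

H_0 ≅ Z,  H_1 = 0,  H_2 ≅ Z.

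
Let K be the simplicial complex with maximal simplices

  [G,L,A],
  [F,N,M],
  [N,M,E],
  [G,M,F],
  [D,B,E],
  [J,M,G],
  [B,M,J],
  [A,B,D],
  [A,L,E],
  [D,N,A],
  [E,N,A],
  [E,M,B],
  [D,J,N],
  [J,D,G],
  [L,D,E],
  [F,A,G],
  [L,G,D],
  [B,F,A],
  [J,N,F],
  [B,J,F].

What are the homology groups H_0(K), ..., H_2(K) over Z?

H_0 = Z,  H_1 = Z ⊕ Z/2,  H_2 = 0.

Order the vertices as A < B < D < E < F < G < J < L < M < N. Listing each simplex with vertices in this order, K has dimension 2 with simplices:

  0-simplices (10): A, B, D, E, F, G, J, L, M, N
  1-simplices (30): AB, AD, AE, AF, AG, AL, AN, BD, BE, BF, BJ, BM, DE, DG, DJ, DL, DN, EL, EM, EN, FG, FJ, FM, FN, GJ, GL, GM, JM, JN, MN
  2-simplices (20): ABD, ABF, ADN, AEL, AEN, AFG, AGL, BDE, BEM, BFJ, BJM, DEL, DGJ, DGL, DJN, EMN, FGM, FJN, FMN, GJM

Hence C_0 ≅ Z^10, C_1 ≅ Z^30, C_2 ≅ Z^20.

The boundary map ∂_1: C_1 → C_0 is given by ∂[p,q] = [q] − [p]. For instance
  ∂BF = F − B.
As a 10×30 matrix over Z this has rank 9, with invariant factors (1,1,1,1,1,1,1,1,1).

Boundary ∂_2: C_2 → C_1 acts by ∂[p,q,r] = [q,r] − [p,r] + [p,q]. For instance
  ∂DEL = EL − DL + DE,
  ∂DGJ = GJ − DJ + DG.
The 30×20 boundary matrix has rank 20 and Smith normal form diag(1,1,1,1,1,1,1,1,1,1,1,1,1,1,1,1,1,1,1,2).

Now H_k = ker ∂_k / im ∂_{k+1}, so:

  H_0: rank C_0 − rank ∂_1 = 10 − 9 = 1, and the invariant factors of ∂_1 are all 1, so H_0 ≅ Z.
  H_1: rank ker ∂_1 − rank ∂_2 = (30 − 9) − 20 = 1, and ∂_2 has invariant factor 2 > 1, so H_1 ≅ Z ⊕ Z/2.
  H_2: rank ker ∂_2 − rank ∂_3 = (20 − 20) − 0 = 0, and there is no ∂_3, so H_2 ≅ 0.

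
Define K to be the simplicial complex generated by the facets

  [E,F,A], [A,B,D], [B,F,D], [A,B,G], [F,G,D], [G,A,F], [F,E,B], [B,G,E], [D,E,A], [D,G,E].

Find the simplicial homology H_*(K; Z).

Take the total order A < B < D < E < F < G on the vertex set. Then K (dimension 2) consists of the simplices:

  0-simplices (6): A, B, D, E, F, G
  1-simplices (15): AB, AD, AE, AF, AG, BD, BE, BF, BG, DE, DF, DG, EF, EG, FG
  2-simplices (10): ABD, ABG, ADE, AEF, AFG, BDF, BEF, BEG, DEG, DFG

giving chain groups C_0 ≅ Z^6, C_1 ≅ Z^15, C_2 ≅ Z^10.

The boundary map ∂_1: C_1 → C_0 is given by ∂[p,q] = [q] − [p]. For instance
  ∂AD = D − A.
This gives a 6×15 integer matrix of rank 5; reducing to Smith normal form yields diagonal entries (1,1,1,1,1).

Boundary ∂_2: C_2 → C_1 acts by ∂[p,q,r] = [q,r] − [p,r] + [p,q]. For instance
  ∂AFG = FG − AG + AF,
  ∂AEF = EF − AF + AE.
The 15×10 boundary matrix has rank 10 and Smith normal form diag(1,1,1,1,1,1,1,1,1,2).

Computing H_k = (kernel of ∂_k) / (image of ∂_{k+1}):

  H_0: rank C_0 − rank ∂_1 = 6 − 5 = 1, and the invariant factors of ∂_1 are all 1, so H_0 = Z.
  H_1: rank ker ∂_1 − rank ∂_2 = (15 − 5) − 10 = 0, and ∂_2 has invariant factor 2 > 1, so H_1 = Z/2.
  H_2: rank ker ∂_2 − rank ∂_3 = (10 − 10) − 0 = 0, and there is no ∂_3, so H_2 = 0.

As a check, the Euler characteristic is 6 − 15 + 10 = 1, which agrees with 1 − 0 + 0 = 1.

H_0 ≅ Z,  H_1 ≅ Z/2,  H_2 = 0.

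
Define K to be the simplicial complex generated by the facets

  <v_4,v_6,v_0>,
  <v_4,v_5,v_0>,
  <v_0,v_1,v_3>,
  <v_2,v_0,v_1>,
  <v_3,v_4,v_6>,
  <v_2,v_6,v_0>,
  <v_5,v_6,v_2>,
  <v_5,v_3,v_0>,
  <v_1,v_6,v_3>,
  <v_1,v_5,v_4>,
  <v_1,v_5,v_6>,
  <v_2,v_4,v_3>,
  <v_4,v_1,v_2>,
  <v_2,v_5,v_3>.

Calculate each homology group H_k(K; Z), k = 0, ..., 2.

H_0 = Z,  H_1 = Z^2,  H_2 = Z.

Order the vertices as v_0 < v_1 < v_2 < v_3 < v_4 < v_5 < v_6. Listing each simplex with vertices in this order, K has dimension 2 with simplices:

  0-simplices (7): [v_0], [v_1], [v_2], [v_3], [v_4], [v_5], [v_6]
  1-simplices (21): (21 of them)
  2-simplices (14): (14 of them)

giving chain groups C_0 ≅ Z^7, C_1 ≅ Z^21, C_2 ≅ Z^14.

∂_1: C_1 → C_0 maps an edge to its endpoints' difference, ∂[p,q] = q − p.
The 7×21 boundary matrix has rank 6 and Smith normal form diag(1,1,1,1,1,1).

∂_2: C_2 → C_1 acts by ∂[p,q,r] = [q,r] − [p,r] + [p,q]. For instance
  ∂[v_1,v_4,v_5] = [v_4,v_5] − [v_1,v_5] + [v_1,v_4],
  ∂[v_2,v_3,v_5] = [v_3,v_5] − [v_2,v_5] + [v_2,v_3].
This gives a 21×14 integer matrix of rank 13; reducing to Smith normal form yields diagonal entries (1,1,1,1,1,1,1,1,1,1,1,1,1).

Reading off H_k = ker ∂_k / im ∂_{k+1}:

  H_0: rank C_0 − rank ∂_1 = 7 − 6 = 1, and the invariant factors of ∂_1 are all 1, so H_0 = Z.
  H_1: rank ker ∂_1 − rank ∂_2 = (21 − 6) − 13 = 2, and the invariant factors of ∂_2 are all 1, so H_1 = Z^2.
  H_2: rank ker ∂_2 − rank ∂_3 = (14 − 13) − 0 = 1, and there is no ∂_3, so H_2 = Z.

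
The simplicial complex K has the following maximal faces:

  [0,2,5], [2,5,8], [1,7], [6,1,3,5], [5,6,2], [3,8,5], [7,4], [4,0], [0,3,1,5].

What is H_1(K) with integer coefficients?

Fix the vertex order 0 < 1 < 2 < 3 < 4 < 5 < 6 < 7 < 8 and write every simplex with vertices in increasing order. Then dim K = 3 and the simplices of K are:

  0-simplices (9): [0], [1], [2], [3], [4], [5], [6], [7], [8]
  1-simplices (18): [0,1], [0,2], [0,3], [0,4], [0,5], [1,3], [1,5], [1,6], [1,7], [2,5], [2,6], [2,8], [3,5], [3,6], [3,8], [4,7], [5,6], [5,8]
  2-simplices (11): [0,1,3], [0,1,5], [0,2,5], [0,3,5], [1,3,5], [1,3,6], [1,5,6], [2,5,6], [2,5,8], [3,5,6], [3,5,8]
  3-simplices (2): [0,1,3,5], [1,3,5,6]

Hence C_0 ≅ Z^9, C_1 ≅ Z^18, C_2 ≅ Z^11, C_3 ≅ Z^2.

∂_1: C_1 → C_0 is given by ∂[p,q] = [q] − [p].
The 9×18 boundary matrix has rank 8 and Smith normal form diag(1,1,1,1,1,1,1,1).

The boundary map ∂_2: C_2 → C_1 maps a triangle to the signed sum of its edges. For instance
  ∂[1,5,6] = [5,6] − [1,6] + [1,5],
  ∂[2,5,8] = [5,8] − [2,8] + [2,5].
The 18×11 boundary matrix has rank 9 and Smith normal form diag(1,1,1,1,1,1,1,1,1).

∂_3: C_3 → C_2 sends each 3-simplex σ to the alternating sum Σ_i (−1)^i (σ with its i-th vertex removed). For instance
  ∂[0,1,3,5] = [1,3,5] − [0,3,5] + [0,1,5] − [0,1,3],
  ∂[1,3,5,6] = [3,5,6] − [1,5,6] + [1,3,6] − [1,3,5].
This gives a 11×2 integer matrix of rank 2; reducing to Smith normal form yields diagonal entries (1,1).

Reading off H_k = ker ∂_k / im ∂_{k+1}:

  H_1: rank ker ∂_1 − rank ∂_2 = (18 − 8) − 9 = 1, and the invariant factors of ∂_2 are all 1, so H_1 = Z.

H_1 ≅ Z.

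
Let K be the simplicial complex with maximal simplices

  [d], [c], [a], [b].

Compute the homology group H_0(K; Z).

Order the vertices as a < b < c < d. Listing each simplex with vertices in this order, K has dimension 0 with simplices:

  0-simplices (4): a, b, c, d

Hence C_0 ≅ Z^4.

Reading off H_k = ker ∂_k / im ∂_{k+1}:

  H_0: rank C_0 − rank ∂_1 = 4 − 0 = 4, and there is no ∂_1, so H_0 ≅ Z^4.

H_0 = Z^4.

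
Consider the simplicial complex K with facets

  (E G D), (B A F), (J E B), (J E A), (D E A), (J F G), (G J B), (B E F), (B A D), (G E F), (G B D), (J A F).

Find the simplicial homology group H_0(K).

H_0 = Z.

Fix the vertex order A < B < D < E < F < G < J and write every simplex with vertices in increasing order. Then dim K = 2 and the simplices of K are:

  0-simplices (7): A, B, D, E, F, G, J
  1-simplices (18): AB, AD, AE, AF, AJ, BD, BE, BF, BG, BJ, DE, DG, EF, EG, EJ, FG, FJ, GJ
  2-simplices (12): ABD, ABF, ADE, AEJ, AFJ, BDG, BEF, BEJ, BGJ, DEG, EFG, FGJ

giving chain groups C_0 ≅ Z^7, C_1 ≅ Z^18, C_2 ≅ Z^12.

∂_1: C_1 → C_0 sends each edge [p,q] (with p < q) to q − p.
The resulting 7×18 matrix has rank 6, and its Smith normal form has invariant factors (1,1,1,1,1,1).

∂_2: C_2 → C_1 sends each 2-simplex [p,q,r] to [q,r] − [p,r] + [p,q]. For instance
  ∂ABD = BD − AD + AB,
  ∂BDG = DG − BG + BD.
This gives a 18×12 integer matrix of rank 12; reducing to Smith normal form yields diagonal entries (1,1,1,1,1,1,1,1,1,1,1,2).

Computing H_k = (kernel of ∂_k) / (image of ∂_{k+1}):

  H_0: rank C_0 − rank ∂_1 = 7 − 6 = 1, and the invariant factors of ∂_1 are all 1, so H_0 = Z.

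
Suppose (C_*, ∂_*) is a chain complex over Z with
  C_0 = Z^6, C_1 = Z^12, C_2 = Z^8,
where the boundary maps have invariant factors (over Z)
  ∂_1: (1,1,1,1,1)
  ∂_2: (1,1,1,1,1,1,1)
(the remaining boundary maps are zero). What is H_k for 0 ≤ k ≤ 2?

H_0: b_0 = 6 − 0 − 5 = 1; torsion from ∂_1 factors > 1: none. So H_0 = Z.
H_1: b_1 = 12 − 5 − 7 = 0; torsion from ∂_2 factors > 1: none. So H_1 = 0.
H_2: b_2 = 8 − 7 − 0 = 1; torsion from ∂_3 factors > 1: none. So H_2 = Z.

H_0 = Z,  H_1 = 0,  H_2 = Z.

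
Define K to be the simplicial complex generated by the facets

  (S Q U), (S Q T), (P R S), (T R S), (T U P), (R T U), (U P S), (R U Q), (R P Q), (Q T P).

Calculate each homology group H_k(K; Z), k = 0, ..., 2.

Fix the vertex order P < Q < R < S < T < U and write every simplex with vertices in increasing order. Then dim K = 2 and the simplices of K are:

  0-simplices (6): P, Q, R, S, T, U
  1-simplices (15): PQ, PR, PS, PT, PU, QR, QS, QT, QU, RS, RT, RU, ST, SU, TU
  2-simplices (10): PQR, PQT, PRS, PSU, PTU, QRU, QST, QSU, RST, RTU

giving chain groups C_0 ≅ Z^6, C_1 ≅ Z^15, C_2 ≅ Z^10.

The boundary map ∂_1: C_1 → C_0 is given by ∂[p,q] = [q] − [p].
This gives a 6×15 integer matrix of rank 5; reducing to Smith normal form yields diagonal entries (1,1,1,1,1).

∂_2: C_2 → C_1 sends each 2-simplex [p,q,r] to [q,r] − [p,r] + [p,q]. For instance
  ∂QST = ST − QT + QS,
  ∂PQR = QR − PR + PQ.
As a 15×10 matrix over Z this has rank 10, with invariant factors (1,1,1,1,1,1,1,1,1,2).

Now H_k = ker ∂_k / im ∂_{k+1}, so:

  H_0: rank C_0 − rank ∂_1 = 6 − 5 = 1, and the invariant factors of ∂_1 are all 1, so H_0 = Z.
  H_1: rank ker ∂_1 − rank ∂_2 = (15 − 5) − 10 = 0, and ∂_2 has invariant factor 2 > 1, so H_1 = Z/2.
  H_2: rank ker ∂_2 − rank ∂_3 = (10 − 10) − 0 = 0, and there is no ∂_3, so H_2 = 0.

H_0 ≅ Z,  H_1 ≅ Z/2,  H_2 = 0.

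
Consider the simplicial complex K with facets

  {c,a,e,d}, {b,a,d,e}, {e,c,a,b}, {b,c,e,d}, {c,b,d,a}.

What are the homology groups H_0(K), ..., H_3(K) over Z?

H_0 ≅ Z,  H_1 = 0,  H_2 = 0,  H_3 ≅ Z.

Take the total order a < b < c < d < e on the vertex set. Then K (dimension 3) consists of the simplices:

  0-simplices (5): a, b, c, d, e
  1-simplices (10): ab, ac, ad, ae, bc, bd, be, cd, ce, de
  2-simplices (10): abc, abd, abe, acd, ace, ade, bcd, bce, bde, cde
  3-simplices (5): abcd, abce, abde, acde, bcde

so the chain groups are C_0 ≅ Z^5, C_1 ≅ Z^10, C_2 ≅ Z^10, C_3 ≅ Z^5.

The boundary map ∂_1: C_1 → C_0 is given by ∂[p,q] = [q] − [p]. For instance
  ∂ac = c − a.
As a 5×10 matrix over Z this has rank 4, with invariant factors (1,1,1,1).

Boundary ∂_2: C_2 → C_1 maps a triangle to the signed sum of its edges. For instance
  ∂bde = de − be + bd,
  ∂acd = cd − ad + ac.
This gives a 10×10 integer matrix of rank 6; reducing to Smith normal form yields diagonal entries (1,1,1,1,1,1).

Boundary ∂_3: C_3 → C_2 sends each 3-simplex σ to the alternating sum Σ_i (−1)^i (σ with its i-th vertex removed). For instance
  ∂bcde = cde − bde + bce − bcd,
  ∂abcd = bcd − acd + abd − abc.
As a 10×5 matrix over Z this has rank 4, with invariant factors (1,1,1,1).

Computing H_k = (kernel of ∂_k) / (image of ∂_{k+1}):

  H_0: rank C_0 − rank ∂_1 = 5 − 4 = 1, and the invariant factors of ∂_1 are all 1, so H_0 = Z.
  H_1: rank ker ∂_1 − rank ∂_2 = (10 − 4) − 6 = 0, and the invariant factors of ∂_2 are all 1, so H_1 = 0.
  H_2: rank ker ∂_2 − rank ∂_3 = (10 − 6) − 4 = 0, and the invariant factors of ∂_3 are all 1, so H_2 = 0.
  H_3: rank ker ∂_3 − rank ∂_4 = (5 − 4) − 0 = 1, and there is no ∂_4, so H_3 = Z.

As a check, the Euler characteristic is 5 − 10 + 10 − 5 = 0, which agrees with 1 − 0 + 0 − 1 = 0.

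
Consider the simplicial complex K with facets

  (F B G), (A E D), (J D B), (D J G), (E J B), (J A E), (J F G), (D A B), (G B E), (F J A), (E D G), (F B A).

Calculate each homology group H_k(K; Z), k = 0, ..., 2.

H_0 = Z,  H_1 = Z/2,  H_2 = 0.

Order the vertices as A < B < D < E < F < G < J. Listing each simplex with vertices in this order, K has dimension 2 with simplices:

  0-simplices (7): A, B, D, E, F, G, J
  1-simplices (18): AB, AD, AE, AF, AJ, BD, BE, BF, BG, BJ, DE, DG, DJ, EG, EJ, FG, FJ, GJ
  2-simplices (12): ABD, ABF, ADE, AEJ, AFJ, BDJ, BEG, BEJ, BFG, DEG, DGJ, FGJ

so the chain groups are C_0 ≅ Z^7, C_1 ≅ Z^18, C_2 ≅ Z^12.

Boundary ∂_1: C_1 → C_0 sends each edge [p,q] (with p < q) to q − p. For instance
  ∂FG = G − F.
The 7×18 boundary matrix has rank 6 and Smith normal form diag(1,1,1,1,1,1).

∂_2: C_2 → C_1 acts by ∂[p,q,r] = [q,r] − [p,r] + [p,q]. For instance
  ∂BFG = FG − BG + BF,
  ∂BDJ = DJ − BJ + BD.
The 18×12 boundary matrix has rank 12 and Smith normal form diag(1,1,1,1,1,1,1,1,1,1,1,2).

Reading off H_k = ker ∂_k / im ∂_{k+1}:

  H_0: rank C_0 − rank ∂_1 = 7 − 6 = 1, and the invariant factors of ∂_1 are all 1, so H_0 ≅ Z.
  H_1: rank ker ∂_1 − rank ∂_2 = (18 − 6) − 12 = 0, and ∂_2 has invariant factor 2 > 1, so H_1 ≅ Z/2.
  H_2: rank ker ∂_2 − rank ∂_3 = (12 − 12) − 0 = 0, and there is no ∂_3, so H_2 ≅ 0.

As a check, the Euler characteristic is 7 − 18 + 12 = 1, which agrees with 1 − 0 + 0 = 1.
(K is a triangulation of the real projective plane RP^2.)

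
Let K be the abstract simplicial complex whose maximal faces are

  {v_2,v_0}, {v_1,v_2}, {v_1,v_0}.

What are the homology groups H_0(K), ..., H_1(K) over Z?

H_0 ≅ Z,  H_1 ≅ Z.

We work with the vertex ordering v_0 < v_1 < v_2. The simplices of K, each written with vertices in increasing order, are:

  0-simplices (3): [v_0], [v_1], [v_2]
  1-simplices (3): [v_0,v_1], [v_0,v_2], [v_1,v_2]

giving chain groups C_0 ≅ Z^3, C_1 ≅ Z^3.

The boundary map ∂_1: C_1 → C_0 is given by ∂[p,q] = [q] − [p]. For instance
  ∂[v_0,v_2] = [v_2] − [v_0].
As a 3×3 matrix over Z this has rank 2, with invariant factors (1,1).

Computing H_k = (kernel of ∂_k) / (image of ∂_{k+1}):

  H_0: rank C_0 − rank ∂_1 = 3 − 2 = 1, and the invariant factors of ∂_1 are all 1, so H_0 = Z.
  H_1: rank ker ∂_1 − rank ∂_2 = (3 − 2) − 0 = 1, and there is no ∂_2, so H_1 = Z.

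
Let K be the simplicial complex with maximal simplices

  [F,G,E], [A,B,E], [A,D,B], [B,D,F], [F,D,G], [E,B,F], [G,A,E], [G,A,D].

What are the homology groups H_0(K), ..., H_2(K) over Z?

We work with the vertex ordering A < B < D < E < F < G. The simplices of K, each written with vertices in increasing order, are:

  0-simplices (6): A, B, D, E, F, G
  1-simplices (12): AB, AD, AE, AG, BD, BE, BF, DF, DG, EF, EG, FG
  2-simplices (8): ABD, ABE, ADG, AEG, BDF, BEF, DFG, EFG

giving chain groups C_0 ≅ Z^6, C_1 ≅ Z^12, C_2 ≅ Z^8.

∂_1: C_1 → C_0 maps an edge to its endpoints' difference, ∂[p,q] = q − p.
The 6×12 boundary matrix has rank 5 and Smith normal form diag(1,1,1,1,1).

∂_2: C_2 → C_1 maps a triangle to the signed sum of its edges. For instance
  ∂ABE = BE − AE + AB,
  ∂DFG = FG − DG + DF.
This gives a 12×8 integer matrix of rank 7; reducing to Smith normal form yields diagonal entries (1,1,1,1,1,1,1).

From H_k ≅ ker(∂_k) / im(∂_{k+1}) we obtain:

  H_0: rank C_0 − rank ∂_1 = 6 − 5 = 1, and the invariant factors of ∂_1 are all 1, so H_0 ≅ Z.
  H_1: rank ker ∂_1 − rank ∂_2 = (12 − 5) − 7 = 0, and the invariant factors of ∂_2 are all 1, so H_1 ≅ 0.
  H_2: rank ker ∂_2 − rank ∂_3 = (8 − 7) − 0 = 1, and there is no ∂_3, so H_2 ≅ Z.

H_0 = Z,  H_1 = 0,  H_2 = Z.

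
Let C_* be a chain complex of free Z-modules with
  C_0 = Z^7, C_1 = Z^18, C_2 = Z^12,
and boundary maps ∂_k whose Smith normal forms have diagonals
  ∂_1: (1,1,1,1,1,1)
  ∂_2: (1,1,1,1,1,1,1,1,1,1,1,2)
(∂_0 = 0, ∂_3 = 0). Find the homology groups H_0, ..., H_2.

H_0: b_0 = 7 − 0 − 6 = 1; torsion from ∂_1 factors > 1: none. So H_0 = Z.
H_1: b_1 = 18 − 6 − 12 = 0; torsion from ∂_2 factors > 1: [2]. So H_1 = Z/2.
H_2: b_2 = 12 − 12 − 0 = 0; torsion from ∂_3 factors > 1: none. So H_2 = 0.

H_0 = Z,  H_1 = Z/2,  H_2 = 0.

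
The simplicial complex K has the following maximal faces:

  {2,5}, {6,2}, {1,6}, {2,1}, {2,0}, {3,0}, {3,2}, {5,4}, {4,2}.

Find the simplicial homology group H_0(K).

K has 7 vertices, 9 edges.
rank ∂_0 = 0, rank ∂_1 = 6 ⇒ b_0 = 7 − 0 − 6 = 1; all invariant factors of ∂_1 are 1 so no torsion. So H_0 = Z.

H_0 ≅ Z.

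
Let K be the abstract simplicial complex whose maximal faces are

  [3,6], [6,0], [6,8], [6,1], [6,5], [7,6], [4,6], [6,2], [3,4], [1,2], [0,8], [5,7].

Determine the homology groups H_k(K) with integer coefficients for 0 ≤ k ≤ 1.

H_0 = Z,  H_1 = Z^4.

We work with the vertex ordering 0 < 1 < 2 < 3 < 4 < 5 < 6 < 7 < 8. The simplices of K, each written with vertices in increasing order, are:

  0-simplices (9): [0], [1], [2], [3], [4], [5], [6], [7], [8]
  1-simplices (12): [0,6], [0,8], [1,2], [1,6], [2,6], [3,4], [3,6], [4,6], [5,6], [5,7], [6,7], [6,8]

so the chain groups are C_0 ≅ Z^9, C_1 ≅ Z^12.

Boundary ∂_1: C_1 → C_0 is given by ∂[p,q] = [q] − [p].
This gives a 9×12 integer matrix of rank 8; reducing to Smith normal form yields diagonal entries (1,1,1,1,1,1,1,1).

Now H_k = ker ∂_k / im ∂_{k+1}, so:

  H_0: rank C_0 − rank ∂_1 = 9 − 8 = 1, and the invariant factors of ∂_1 are all 1, so H_0 ≅ Z.
  H_1: rank ker ∂_1 − rank ∂_2 = (12 − 8) − 0 = 4, and there is no ∂_2, so H_1 ≅ Z^4.

As a check, the Euler characteristic is 9 − 12 = -3, which agrees with 1 − 4 = -3.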